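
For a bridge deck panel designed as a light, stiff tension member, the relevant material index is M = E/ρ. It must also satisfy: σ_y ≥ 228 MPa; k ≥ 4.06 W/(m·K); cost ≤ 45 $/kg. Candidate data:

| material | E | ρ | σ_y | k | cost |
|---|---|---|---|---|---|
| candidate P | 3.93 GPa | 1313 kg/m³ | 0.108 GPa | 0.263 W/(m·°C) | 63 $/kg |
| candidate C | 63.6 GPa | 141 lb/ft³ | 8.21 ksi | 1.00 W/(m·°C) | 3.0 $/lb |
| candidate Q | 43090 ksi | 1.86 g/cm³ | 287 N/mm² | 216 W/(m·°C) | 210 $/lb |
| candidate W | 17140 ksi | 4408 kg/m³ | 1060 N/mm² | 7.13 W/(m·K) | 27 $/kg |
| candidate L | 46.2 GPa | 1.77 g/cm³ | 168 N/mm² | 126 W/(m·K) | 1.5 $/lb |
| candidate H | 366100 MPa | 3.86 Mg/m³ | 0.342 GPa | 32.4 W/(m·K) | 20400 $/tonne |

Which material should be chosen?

candidate H

Screen on constraints: σ_y ≥ 228 MPa; k ≥ 4.06 W/(m·K); cost ≤ 45 $/kg. Survivors: candidate W, candidate H.
Convert each candidate to consistent units, then evaluate M:
  candidate W: E = 118.2 GPa, ρ = 4408 kg/m³
  candidate H: E = 366.1 GPa, ρ = 3860 kg/m³
  candidate H: M = 94.8 MN·m/kg
  candidate W: M = 26.8 MN·m/kg
The maximum is for candidate H.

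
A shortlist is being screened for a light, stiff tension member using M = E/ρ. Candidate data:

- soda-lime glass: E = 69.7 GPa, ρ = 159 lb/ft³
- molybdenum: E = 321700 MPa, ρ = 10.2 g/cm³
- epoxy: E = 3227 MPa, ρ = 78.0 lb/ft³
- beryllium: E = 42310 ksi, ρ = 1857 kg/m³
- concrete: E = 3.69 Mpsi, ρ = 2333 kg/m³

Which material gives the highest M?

Convert each candidate to consistent units, then evaluate M:
  soda-lime glass: E = 69.70 GPa, ρ = 2547 kg/m³
  molybdenum: E = 321.7 GPa, ρ = 10200 kg/m³
  epoxy: E = 3.227 GPa, ρ = 1249 kg/m³
  beryllium: E = 291.7 GPa, ρ = 1857 kg/m³
  concrete: E = 25.44 GPa, ρ = 2333 kg/m³
  beryllium: M = 157 MN·m/kg
  molybdenum: M = 31.5 MN·m/kg
  soda-lime glass: M = 27.4 MN·m/kg
  concrete: M = 10.9 MN·m/kg
  epoxy: M = 2.58 MN·m/kg
Beryllium ranks first.

beryllium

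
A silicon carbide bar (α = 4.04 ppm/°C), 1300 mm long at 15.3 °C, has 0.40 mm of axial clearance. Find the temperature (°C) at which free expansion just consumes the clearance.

α·L₀·ΔT = 0.4 mm ⇒ ΔT = 0.4 / (4.04×10⁻⁶ × 1300.0) = 76.16 K.
T = 15.3 + 76.16 = 91.46 °C.

91.5 °C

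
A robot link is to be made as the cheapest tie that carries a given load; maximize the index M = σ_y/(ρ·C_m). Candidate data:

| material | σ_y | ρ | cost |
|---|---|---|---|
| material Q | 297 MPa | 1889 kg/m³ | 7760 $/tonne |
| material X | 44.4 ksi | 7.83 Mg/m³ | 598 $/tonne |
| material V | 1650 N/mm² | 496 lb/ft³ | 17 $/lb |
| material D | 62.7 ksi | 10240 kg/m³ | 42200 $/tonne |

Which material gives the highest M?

material X

After converting to SI:
  material Q: σ_y = 297.0 MPa, ρ = 1889 kg/m³, cost = 7.760 $/kg
  material X: σ_y = 306.1 MPa, ρ = 7830 kg/m³, cost = 0.5980 $/kg
  material V: σ_y = 1650 MPa, ρ = 7945 kg/m³, cost = 37.48 $/kg
  material D: σ_y = 432.3 MPa, ρ = 10240 kg/m³, cost = 42.20 $/kg
  material X: M = 65.4 kN·m per $
  material Q: M = 20.3 kN·m per $
  material V: M = 5.54 kN·m per $
  material D: M = 1.00 kN·m per $
Highest index: material X.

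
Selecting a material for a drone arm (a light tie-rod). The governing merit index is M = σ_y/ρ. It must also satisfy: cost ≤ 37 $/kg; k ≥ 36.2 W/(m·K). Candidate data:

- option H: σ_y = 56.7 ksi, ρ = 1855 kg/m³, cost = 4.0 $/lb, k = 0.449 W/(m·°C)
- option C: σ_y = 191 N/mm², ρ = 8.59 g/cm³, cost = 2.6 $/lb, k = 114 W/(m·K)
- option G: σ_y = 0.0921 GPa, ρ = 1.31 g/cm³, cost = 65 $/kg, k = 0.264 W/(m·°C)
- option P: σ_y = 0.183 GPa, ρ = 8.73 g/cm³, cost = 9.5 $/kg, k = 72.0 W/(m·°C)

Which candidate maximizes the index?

Screen on constraints: cost ≤ 37 $/kg; k ≥ 36.2 W/(m·K). Survivors: option C, option P.
In SI units:
  option C: σ_y = 191.0 MPa, ρ = 8590 kg/m³
  option P: σ_y = 183.0 MPa, ρ = 8730 kg/m³
  option C: M = 22.2 kN·m/kg
  option P: M = 21.0 kN·m/kg
Highest index: option C.

option C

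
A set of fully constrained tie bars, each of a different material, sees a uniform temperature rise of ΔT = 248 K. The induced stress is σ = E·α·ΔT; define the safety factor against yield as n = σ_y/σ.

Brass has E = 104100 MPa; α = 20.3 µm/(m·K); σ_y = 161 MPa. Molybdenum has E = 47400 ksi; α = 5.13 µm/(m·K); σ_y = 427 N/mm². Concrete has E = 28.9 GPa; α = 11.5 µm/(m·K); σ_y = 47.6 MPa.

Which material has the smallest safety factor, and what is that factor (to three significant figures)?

In consistent units (E in GPa, α in ×10⁻⁶/K, σ_y in MPa):
  brass: E = 104.1, α = 20.3, σ_y = 161.0 → σ = 524 MPa, n = 0.307
  molybdenum: E = 326.8, α = 5.13, σ_y = 427.0 → σ = 416 MPa, n = 1.03
  concrete: E = 28.90, α = 11.5, σ_y = 47.60 → σ = 82.4 MPa, n = 0.578
The minimum is brass at n = 0.307.

brass, n = 0.307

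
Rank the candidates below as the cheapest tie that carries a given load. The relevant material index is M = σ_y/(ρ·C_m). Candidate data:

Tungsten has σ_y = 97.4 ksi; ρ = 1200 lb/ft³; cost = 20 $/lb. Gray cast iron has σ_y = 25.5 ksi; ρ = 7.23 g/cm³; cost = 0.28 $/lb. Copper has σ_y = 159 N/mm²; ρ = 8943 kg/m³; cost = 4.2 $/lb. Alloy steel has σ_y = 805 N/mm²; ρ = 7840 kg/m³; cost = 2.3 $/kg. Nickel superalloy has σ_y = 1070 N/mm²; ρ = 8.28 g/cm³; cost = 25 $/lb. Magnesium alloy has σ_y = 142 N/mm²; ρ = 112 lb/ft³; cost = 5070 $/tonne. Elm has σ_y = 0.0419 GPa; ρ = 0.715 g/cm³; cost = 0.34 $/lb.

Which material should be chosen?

Convert each candidate to consistent units, then evaluate M:
  tungsten: σ_y = 671.5 MPa, ρ = 19220 kg/m³, cost = 44.09 $/kg
  gray cast iron: σ_y = 175.8 MPa, ρ = 7230 kg/m³, cost = 0.6173 $/kg
  copper: σ_y = 159.0 MPa, ρ = 8943 kg/m³, cost = 9.259 $/kg
  alloy steel: σ_y = 805.0 MPa, ρ = 7840 kg/m³, cost = 2.300 $/kg
  nickel superalloy: σ_y = 1070 MPa, ρ = 8280 kg/m³, cost = 55.11 $/kg
  magnesium alloy: σ_y = 142.0 MPa, ρ = 1794 kg/m³, cost = 5.070 $/kg
  elm: σ_y = 41.90 MPa, ρ = 715.0 kg/m³, cost = 0.7496 $/kg
  elm: M = 78.2 kN·m per $
  alloy steel: M = 44.6 kN·m per $
  gray cast iron: M = 39.4 kN·m per $
  magnesium alloy: M = 15.6 kN·m per $
  nickel superalloy: M = 2.34 kN·m per $
  copper: M = 1.92 kN·m per $
  tungsten: M = 0.792 kN·m per $
The maximum is for elm.

elm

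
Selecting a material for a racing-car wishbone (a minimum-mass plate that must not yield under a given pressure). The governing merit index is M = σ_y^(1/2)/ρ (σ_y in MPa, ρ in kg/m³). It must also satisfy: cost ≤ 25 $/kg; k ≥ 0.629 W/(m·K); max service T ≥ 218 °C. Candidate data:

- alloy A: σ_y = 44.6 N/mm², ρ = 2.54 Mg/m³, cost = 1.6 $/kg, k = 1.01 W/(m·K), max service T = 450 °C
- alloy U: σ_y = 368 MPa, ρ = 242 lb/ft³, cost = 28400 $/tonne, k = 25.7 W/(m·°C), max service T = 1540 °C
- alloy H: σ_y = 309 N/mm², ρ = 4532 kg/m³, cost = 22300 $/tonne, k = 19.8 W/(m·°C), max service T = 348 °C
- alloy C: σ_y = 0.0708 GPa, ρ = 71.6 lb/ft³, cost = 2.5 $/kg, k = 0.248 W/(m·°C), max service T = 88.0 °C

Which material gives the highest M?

Screen on constraints: cost ≤ 25 $/kg; k ≥ 0.629 W/(m·K); max service T ≥ 218 °C. Survivors: alloy A, alloy H.
After converting to SI:
  alloy A: σ_y = 44.60 MPa, ρ = 2540 kg/m³
  alloy H: σ_y = 309.0 MPa, ρ = 4532 kg/m³
  alloy H: M = 3.88×10⁻³
  alloy A: M = 2.63×10⁻³
Highest index: alloy H.

alloy H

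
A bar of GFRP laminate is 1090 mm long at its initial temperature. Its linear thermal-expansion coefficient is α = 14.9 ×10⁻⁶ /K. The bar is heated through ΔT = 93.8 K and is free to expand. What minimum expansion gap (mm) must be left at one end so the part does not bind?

1.52 mm

ΔL = α·L₀·ΔT = 14.9×10⁻⁶ × 1090 mm × 93.80 K = 1.52 mm.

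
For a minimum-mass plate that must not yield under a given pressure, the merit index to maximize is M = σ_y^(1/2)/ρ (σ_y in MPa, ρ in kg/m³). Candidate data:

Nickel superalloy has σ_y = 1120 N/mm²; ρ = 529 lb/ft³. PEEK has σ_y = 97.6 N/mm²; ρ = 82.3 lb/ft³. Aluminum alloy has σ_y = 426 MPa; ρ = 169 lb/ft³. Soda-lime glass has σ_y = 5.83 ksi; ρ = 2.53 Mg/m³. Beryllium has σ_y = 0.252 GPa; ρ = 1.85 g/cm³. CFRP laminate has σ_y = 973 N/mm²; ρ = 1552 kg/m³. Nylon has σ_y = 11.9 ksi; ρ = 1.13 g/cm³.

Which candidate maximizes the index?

CFRP laminate

After converting to SI:
  nickel superalloy: σ_y = 1120 MPa, ρ = 8474 kg/m³
  PEEK: σ_y = 97.60 MPa, ρ = 1318 kg/m³
  aluminum alloy: σ_y = 426.0 MPa, ρ = 2707 kg/m³
  soda-lime glass: σ_y = 40.20 MPa, ρ = 2530 kg/m³
  beryllium: σ_y = 252.0 MPa, ρ = 1850 kg/m³
  CFRP laminate: σ_y = 973.0 MPa, ρ = 1552 kg/m³
  nylon: σ_y = 82.05 MPa, ρ = 1130 kg/m³
  CFRP laminate: M = 20.1×10⁻³
  beryllium: M = 8.58×10⁻³
  nylon: M = 8.02×10⁻³
  aluminum alloy: M = 7.62×10⁻³
  PEEK: M = 7.49×10⁻³
  nickel superalloy: M = 3.95×10⁻³
  soda-lime glass: M = 2.51×10⁻³
The maximum is for CFRP laminate.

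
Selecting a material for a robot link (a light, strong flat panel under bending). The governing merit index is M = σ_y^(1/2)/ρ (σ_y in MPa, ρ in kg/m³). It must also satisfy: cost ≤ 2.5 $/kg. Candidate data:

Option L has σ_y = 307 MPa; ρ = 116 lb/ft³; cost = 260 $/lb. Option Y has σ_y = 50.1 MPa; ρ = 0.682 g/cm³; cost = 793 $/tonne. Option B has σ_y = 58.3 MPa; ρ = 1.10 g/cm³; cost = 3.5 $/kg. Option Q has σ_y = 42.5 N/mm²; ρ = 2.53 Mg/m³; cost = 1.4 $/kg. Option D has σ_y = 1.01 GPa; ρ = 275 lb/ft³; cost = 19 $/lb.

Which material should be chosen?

Screen on constraints: cost ≤ 2.5 $/kg. Survivors: option Y, option Q.
After converting to SI:
  option Y: σ_y = 50.10 MPa, ρ = 682.0 kg/m³
  option Q: σ_y = 42.50 MPa, ρ = 2530 kg/m³
  option Y: M = 10.4×10⁻³
  option Q: M = 2.58×10⁻³
Option Y ranks first.

option Y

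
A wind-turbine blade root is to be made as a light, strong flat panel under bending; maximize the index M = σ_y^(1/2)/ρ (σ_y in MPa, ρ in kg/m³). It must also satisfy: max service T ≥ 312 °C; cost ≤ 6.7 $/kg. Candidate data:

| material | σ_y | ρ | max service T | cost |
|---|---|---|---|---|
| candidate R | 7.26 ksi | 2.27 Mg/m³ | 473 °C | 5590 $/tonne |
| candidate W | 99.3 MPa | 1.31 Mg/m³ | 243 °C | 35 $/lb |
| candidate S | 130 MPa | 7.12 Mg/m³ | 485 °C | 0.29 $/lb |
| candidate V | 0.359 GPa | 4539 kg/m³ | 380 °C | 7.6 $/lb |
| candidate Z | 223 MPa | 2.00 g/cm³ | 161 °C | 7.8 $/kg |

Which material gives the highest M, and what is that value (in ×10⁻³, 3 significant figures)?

candidate R, M = 3.12×10⁻³

Screen on constraints: max service T ≥ 312 °C; cost ≤ 6.7 $/kg. Survivors: candidate R, candidate S.
Normalizing units and computing the index:
  candidate R: σ_y = 50.06 MPa, ρ = 2270 kg/m³
  candidate S: σ_y = 130.0 MPa, ρ = 7120 kg/m³
  candidate R: M = 3.12×10⁻³
  candidate S: M = 1.60×10⁻³
Candidate R has the largest M.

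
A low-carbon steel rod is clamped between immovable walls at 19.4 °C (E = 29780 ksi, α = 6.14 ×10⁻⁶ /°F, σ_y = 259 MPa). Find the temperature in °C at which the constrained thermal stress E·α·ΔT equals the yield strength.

E = 29780 ksi = 205.3 GPa.
α = 6.14×10⁻⁶/°F × 9/5 = 11.1×10⁻⁶/K.
E·α·ΔT = 259.0 MPa ⇒ ΔT = 259.0 / (205.3×10³ × 11.1×10⁻⁶) = 114.1 K.
T = 19.4 + 114.1 = 133.5 °C.

134 °C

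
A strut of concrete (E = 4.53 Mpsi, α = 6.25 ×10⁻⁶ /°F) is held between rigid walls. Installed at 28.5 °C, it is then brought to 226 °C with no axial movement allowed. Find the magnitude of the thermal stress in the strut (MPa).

69.4 MPa

E = 4.53 Mpsi = 31.23 GPa.
α = 6.25×10⁻⁶/°F × 9/5 = 11.2×10⁻⁶/K.
ΔT = 197.5 K. Constrained thermal stress σ = E·α·ΔT = 31.23×10³ MPa × 11.2×10⁻⁶ × 197.5 = 69.4 MPa (compressive).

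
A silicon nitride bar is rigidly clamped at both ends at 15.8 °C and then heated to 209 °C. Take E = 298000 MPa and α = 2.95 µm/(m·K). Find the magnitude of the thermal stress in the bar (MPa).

E = 298000 MPa = 298.0 GPa.
ΔT = 193.2 K. Constrained thermal stress σ = E·α·ΔT = 298.0×10³ MPa × 2.95×10⁻⁶ × 193.2 = 170 MPa (compressive).

170 MPa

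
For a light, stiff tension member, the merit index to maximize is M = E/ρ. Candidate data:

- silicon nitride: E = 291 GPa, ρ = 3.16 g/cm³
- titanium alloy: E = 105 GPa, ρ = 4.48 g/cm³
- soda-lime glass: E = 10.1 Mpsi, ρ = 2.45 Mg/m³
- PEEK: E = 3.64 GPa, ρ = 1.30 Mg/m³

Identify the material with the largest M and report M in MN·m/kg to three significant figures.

silicon nitride, M = 92.1 MN·m/kg

In SI units:
  silicon nitride: E = 291.0 GPa, ρ = 3160 kg/m³
  titanium alloy: E = 105.0 GPa, ρ = 4480 kg/m³
  soda-lime glass: E = 69.64 GPa, ρ = 2450 kg/m³
  PEEK: E = 3.640 GPa, ρ = 1300 kg/m³
  silicon nitride: M = 92.1 MN·m/kg
  soda-lime glass: M = 28.4 MN·m/kg
  titanium alloy: M = 23.4 MN·m/kg
  PEEK: M = 2.80 MN·m/kg
The maximum is for silicon nitride.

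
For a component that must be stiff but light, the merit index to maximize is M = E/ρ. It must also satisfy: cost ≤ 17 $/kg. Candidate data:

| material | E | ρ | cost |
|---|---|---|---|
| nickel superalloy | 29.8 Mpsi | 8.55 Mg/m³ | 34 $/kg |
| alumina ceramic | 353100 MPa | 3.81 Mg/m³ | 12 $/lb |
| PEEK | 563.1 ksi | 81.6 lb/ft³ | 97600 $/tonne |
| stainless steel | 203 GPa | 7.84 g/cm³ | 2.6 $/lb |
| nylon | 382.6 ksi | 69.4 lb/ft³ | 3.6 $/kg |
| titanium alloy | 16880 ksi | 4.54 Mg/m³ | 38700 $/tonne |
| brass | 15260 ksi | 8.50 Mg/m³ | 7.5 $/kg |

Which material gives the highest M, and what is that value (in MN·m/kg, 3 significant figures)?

stainless steel, M = 25.9 MN·m/kg

Screen on constraints: cost ≤ 17 $/kg. Survivors: stainless steel, nylon, brass.
Putting every candidate on a common basis:
  stainless steel: E = 203.0 GPa, ρ = 7840 kg/m³
  nylon: E = 2.638 GPa, ρ = 1112 kg/m³
  brass: E = 105.2 GPa, ρ = 8500 kg/m³
  stainless steel: M = 25.9 MN·m/kg
  brass: M = 12.4 MN·m/kg
  nylon: M = 2.37 MN·m/kg
The maximum is for stainless steel.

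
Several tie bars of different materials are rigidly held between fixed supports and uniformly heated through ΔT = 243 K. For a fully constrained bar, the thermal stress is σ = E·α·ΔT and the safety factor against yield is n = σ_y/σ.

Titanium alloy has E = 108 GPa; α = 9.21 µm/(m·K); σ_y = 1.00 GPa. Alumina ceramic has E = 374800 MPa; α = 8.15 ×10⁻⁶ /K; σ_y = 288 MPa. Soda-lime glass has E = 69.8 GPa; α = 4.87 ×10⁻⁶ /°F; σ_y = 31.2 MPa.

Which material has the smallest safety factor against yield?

With everything in SI (GPa, ×10⁻⁶/K, MPa):
  titanium alloy: E = 108.0, α = 9.21, σ_y = 1000 → σ = 242 MPa, n = 4.14
  alumina ceramic: E = 374.8, α = 8.15, σ_y = 288.0 → σ = 742 MPa, n = 0.388
  soda-lime glass: E = 69.80, α = 8.77, σ_y = 31.20 → σ = 149 MPa, n = 0.210
The minimum is soda-lime glass at n = 0.210.

soda-lime glass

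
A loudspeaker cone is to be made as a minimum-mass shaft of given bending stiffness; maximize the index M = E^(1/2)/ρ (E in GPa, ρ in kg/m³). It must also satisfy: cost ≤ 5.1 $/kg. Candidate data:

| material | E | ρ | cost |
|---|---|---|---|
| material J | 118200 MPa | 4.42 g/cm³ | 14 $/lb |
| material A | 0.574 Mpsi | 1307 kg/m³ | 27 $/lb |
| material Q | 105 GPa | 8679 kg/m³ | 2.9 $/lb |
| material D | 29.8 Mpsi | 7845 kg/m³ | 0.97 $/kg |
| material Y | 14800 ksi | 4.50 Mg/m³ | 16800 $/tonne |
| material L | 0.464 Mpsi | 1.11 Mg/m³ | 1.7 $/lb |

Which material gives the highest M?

material D

Screen on constraints: cost ≤ 5.1 $/kg. Survivors: material D, material L.
After converting to SI:
  material D: E = 205.5 GPa, ρ = 7845 kg/m³
  material L: E = 3.199 GPa, ρ = 1110 kg/m³
  material D: M = 1.83×10⁻³
  material L: M = 1.61×10⁻³
The maximum is for material D.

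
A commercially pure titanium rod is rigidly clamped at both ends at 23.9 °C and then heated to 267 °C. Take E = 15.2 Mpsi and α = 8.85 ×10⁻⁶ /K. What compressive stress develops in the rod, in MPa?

E = 15.2 Mpsi = 104.8 GPa.
ΔT = 243.1 K. Constrained thermal stress σ = E·α·ΔT = 104.8×10³ MPa × 8.85×10⁻⁶ × 243.1 = 225 MPa (compressive).

225 MPa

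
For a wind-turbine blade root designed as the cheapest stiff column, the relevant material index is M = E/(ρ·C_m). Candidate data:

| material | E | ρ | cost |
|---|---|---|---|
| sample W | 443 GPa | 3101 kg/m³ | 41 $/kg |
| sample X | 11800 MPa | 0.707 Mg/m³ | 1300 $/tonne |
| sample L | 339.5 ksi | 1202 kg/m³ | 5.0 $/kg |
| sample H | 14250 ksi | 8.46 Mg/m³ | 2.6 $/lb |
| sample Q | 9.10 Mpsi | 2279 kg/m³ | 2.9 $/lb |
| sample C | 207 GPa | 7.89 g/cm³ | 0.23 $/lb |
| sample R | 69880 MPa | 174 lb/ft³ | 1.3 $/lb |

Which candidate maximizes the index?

Convert each candidate to consistent units, then evaluate M:
  sample W: E = 443.0 GPa, ρ = 3101 kg/m³, cost = 41.00 $/kg
  sample X: E = 11.80 GPa, ρ = 707.0 kg/m³, cost = 1.300 $/kg
  sample L: E = 2.341 GPa, ρ = 1202 kg/m³, cost = 5.000 $/kg
  sample H: E = 98.25 GPa, ρ = 8460 kg/m³, cost = 5.732 $/kg
  sample Q: E = 62.74 GPa, ρ = 2279 kg/m³, cost = 6.393 $/kg
  sample C: E = 207.0 GPa, ρ = 7890 kg/m³, cost = 0.5071 $/kg
  sample R: E = 69.88 GPa, ρ = 2787 kg/m³, cost = 2.866 $/kg
  sample C: M = 51.7 MN·m per $
  sample X: M = 12.8 MN·m per $
  sample R: M = 8.75 MN·m per $
  sample Q: M = 4.31 MN·m per $
  sample W: M = 3.48 MN·m per $
  sample H: M = 2.03 MN·m per $
  sample L: M = 0.389 MN·m per $
Sample C ranks first.

sample C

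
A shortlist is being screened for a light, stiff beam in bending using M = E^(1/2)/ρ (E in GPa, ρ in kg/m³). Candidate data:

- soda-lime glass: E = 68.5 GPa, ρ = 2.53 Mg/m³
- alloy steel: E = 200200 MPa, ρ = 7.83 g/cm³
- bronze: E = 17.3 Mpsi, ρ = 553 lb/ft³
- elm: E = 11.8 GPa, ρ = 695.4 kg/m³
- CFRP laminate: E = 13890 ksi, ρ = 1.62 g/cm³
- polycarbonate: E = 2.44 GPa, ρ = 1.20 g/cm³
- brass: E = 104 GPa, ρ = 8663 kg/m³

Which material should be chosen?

CFRP laminate

Putting every candidate on a common basis:
  soda-lime glass: E = 68.50 GPa, ρ = 2530 kg/m³
  alloy steel: E = 200.2 GPa, ρ = 7830 kg/m³
  bronze: E = 119.3 GPa, ρ = 8858 kg/m³
  elm: E = 11.80 GPa, ρ = 695.4 kg/m³
  CFRP laminate: E = 95.77 GPa, ρ = 1620 kg/m³
  polycarbonate: E = 2.440 GPa, ρ = 1200 kg/m³
  brass: E = 104.0 GPa, ρ = 8663 kg/m³
  CFRP laminate: M = 6.04×10⁻³
  elm: M = 4.94×10⁻³
  soda-lime glass: M = 3.27×10⁻³
  alloy steel: M = 1.81×10⁻³
  polycarbonate: M = 1.30×10⁻³
  bronze: M = 1.23×10⁻³
  brass: M = 1.18×10⁻³
Highest index: CFRP laminate.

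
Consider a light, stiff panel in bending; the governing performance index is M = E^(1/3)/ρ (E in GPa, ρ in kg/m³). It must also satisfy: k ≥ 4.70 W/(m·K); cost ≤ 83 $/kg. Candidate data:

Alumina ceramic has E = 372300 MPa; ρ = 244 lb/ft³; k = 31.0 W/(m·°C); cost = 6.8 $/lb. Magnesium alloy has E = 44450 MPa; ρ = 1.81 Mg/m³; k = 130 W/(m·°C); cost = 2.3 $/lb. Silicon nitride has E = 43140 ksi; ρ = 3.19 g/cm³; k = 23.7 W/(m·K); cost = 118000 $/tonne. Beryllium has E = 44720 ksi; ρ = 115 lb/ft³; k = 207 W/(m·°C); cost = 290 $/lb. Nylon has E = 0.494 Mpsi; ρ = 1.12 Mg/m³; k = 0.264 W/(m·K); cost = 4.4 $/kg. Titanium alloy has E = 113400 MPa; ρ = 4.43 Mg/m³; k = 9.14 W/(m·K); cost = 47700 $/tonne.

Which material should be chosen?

Screen on constraints: k ≥ 4.70 W/(m·K); cost ≤ 83 $/kg. Survivors: alumina ceramic, magnesium alloy, titanium alloy.
Putting every candidate on a common basis:
  alumina ceramic: E = 372.3 GPa, ρ = 3909 kg/m³
  magnesium alloy: E = 44.45 GPa, ρ = 1810 kg/m³
  titanium alloy: E = 113.4 GPa, ρ = 4430 kg/m³
  magnesium alloy: M = 1.96×10⁻³
  alumina ceramic: M = 1.84×10⁻³
  titanium alloy: M = 1.09×10⁻³
Magnesium alloy has the largest M.

magnesium alloy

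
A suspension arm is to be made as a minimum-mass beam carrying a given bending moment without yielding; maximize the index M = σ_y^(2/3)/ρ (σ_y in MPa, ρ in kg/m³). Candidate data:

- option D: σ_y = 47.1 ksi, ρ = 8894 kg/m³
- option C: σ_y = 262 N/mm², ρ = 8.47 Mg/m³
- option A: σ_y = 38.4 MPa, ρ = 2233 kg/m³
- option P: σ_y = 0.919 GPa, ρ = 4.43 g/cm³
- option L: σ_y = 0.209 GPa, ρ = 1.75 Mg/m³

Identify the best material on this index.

option P

In SI units:
  option D: σ_y = 324.7 MPa, ρ = 8894 kg/m³
  option C: σ_y = 262.0 MPa, ρ = 8470 kg/m³
  option A: σ_y = 38.40 MPa, ρ = 2233 kg/m³
  option P: σ_y = 919.0 MPa, ρ = 4430 kg/m³
  option L: σ_y = 209.0 MPa, ρ = 1750 kg/m³
  option P: M = 21.3×10⁻³
  option L: M = 20.1×10⁻³
  option D: M = 5.31×10⁻³
  option A: M = 5.10×10⁻³
  option C: M = 4.83×10⁻³
Option P ranks first.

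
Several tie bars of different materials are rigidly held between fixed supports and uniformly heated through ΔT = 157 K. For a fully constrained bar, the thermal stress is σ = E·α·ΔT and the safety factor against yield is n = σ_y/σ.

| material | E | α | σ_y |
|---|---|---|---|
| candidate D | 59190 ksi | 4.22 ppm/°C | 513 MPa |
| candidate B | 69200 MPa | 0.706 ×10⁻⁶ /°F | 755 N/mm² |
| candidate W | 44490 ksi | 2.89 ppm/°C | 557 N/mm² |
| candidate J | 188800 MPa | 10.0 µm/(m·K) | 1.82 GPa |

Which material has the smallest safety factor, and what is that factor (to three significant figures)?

candidate D, n = 1.90

With everything in SI (GPa, ×10⁻⁶/K, MPa):
  candidate D: E = 408.1, α = 4.22, σ_y = 513.0 → σ = 270 MPa, n = 1.90
  candidate B: E = 69.20, α = 1.27, σ_y = 755.0 → σ = 13.8 MPa, n = 54.7
  candidate W: E = 306.7, α = 2.89, σ_y = 557.0 → σ = 139 MPa, n = 4.00
  candidate J: E = 188.8, α = 10.0, σ_y = 1820 → σ = 296 MPa, n = 6.14
Candidate D has the lowest safety factor, n = 1.90.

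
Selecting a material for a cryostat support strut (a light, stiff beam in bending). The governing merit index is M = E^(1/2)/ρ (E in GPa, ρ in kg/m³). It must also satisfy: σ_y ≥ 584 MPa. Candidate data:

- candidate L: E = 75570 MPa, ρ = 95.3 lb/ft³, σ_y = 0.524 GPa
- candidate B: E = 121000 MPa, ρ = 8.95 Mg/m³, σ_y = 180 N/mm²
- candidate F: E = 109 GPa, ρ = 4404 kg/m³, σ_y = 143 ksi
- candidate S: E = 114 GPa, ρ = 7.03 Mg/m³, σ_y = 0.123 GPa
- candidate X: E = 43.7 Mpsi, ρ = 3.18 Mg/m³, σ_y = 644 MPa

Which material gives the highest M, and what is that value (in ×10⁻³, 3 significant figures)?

Screen on constraints: σ_y ≥ 584 MPa. Survivors: candidate F, candidate X.
Putting every candidate on a common basis:
  candidate F: E = 109.0 GPa, ρ = 4404 kg/m³
  candidate X: E = 301.3 GPa, ρ = 3180 kg/m³
  candidate X: M = 5.46×10⁻³
  candidate F: M = 2.37×10⁻³
Candidate X has the largest M.

candidate X, M = 5.46×10⁻³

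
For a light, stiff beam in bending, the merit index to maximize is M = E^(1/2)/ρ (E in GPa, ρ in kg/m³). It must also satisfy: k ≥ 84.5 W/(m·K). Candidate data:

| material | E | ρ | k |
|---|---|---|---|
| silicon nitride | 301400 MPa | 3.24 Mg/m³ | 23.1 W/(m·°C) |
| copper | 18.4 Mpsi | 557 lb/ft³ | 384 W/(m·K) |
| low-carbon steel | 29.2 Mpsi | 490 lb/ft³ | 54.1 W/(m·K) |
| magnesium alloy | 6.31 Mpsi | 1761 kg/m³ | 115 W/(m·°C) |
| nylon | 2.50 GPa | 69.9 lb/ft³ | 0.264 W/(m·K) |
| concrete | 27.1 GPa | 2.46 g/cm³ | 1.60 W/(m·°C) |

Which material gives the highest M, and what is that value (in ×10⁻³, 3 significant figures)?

Screen on constraints: k ≥ 84.5 W/(m·K). Survivors: copper, magnesium alloy.
In SI units:
  copper: E = 126.9 GPa, ρ = 8922 kg/m³
  magnesium alloy: E = 43.51 GPa, ρ = 1761 kg/m³
  magnesium alloy: M = 3.75×10⁻³
  copper: M = 1.26×10⁻³
Magnesium alloy ranks first.

magnesium alloy, M = 3.75×10⁻³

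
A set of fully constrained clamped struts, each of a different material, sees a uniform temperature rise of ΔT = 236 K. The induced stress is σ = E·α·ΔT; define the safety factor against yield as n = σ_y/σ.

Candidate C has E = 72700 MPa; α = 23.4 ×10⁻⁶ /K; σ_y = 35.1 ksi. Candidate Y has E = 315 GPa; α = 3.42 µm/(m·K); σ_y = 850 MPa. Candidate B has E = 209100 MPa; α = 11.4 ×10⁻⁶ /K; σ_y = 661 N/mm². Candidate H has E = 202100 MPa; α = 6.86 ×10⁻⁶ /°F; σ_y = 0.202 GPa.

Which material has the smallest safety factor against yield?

candidate H

With everything in SI (GPa, ×10⁻⁶/K, MPa):
  candidate C: E = 72.70, α = 23.4, σ_y = 242.0 → σ = 401 MPa, n = 0.603
  candidate Y: E = 315.0, α = 3.42, σ_y = 850.0 → σ = 254 MPa, n = 3.34
  candidate B: E = 209.1, α = 11.4, σ_y = 661.0 → σ = 563 MPa, n = 1.17
  candidate H: E = 202.1, α = 12.3, σ_y = 202.0 → σ = 589 MPa, n = 0.343
Candidate H has the lowest safety factor, n = 0.343.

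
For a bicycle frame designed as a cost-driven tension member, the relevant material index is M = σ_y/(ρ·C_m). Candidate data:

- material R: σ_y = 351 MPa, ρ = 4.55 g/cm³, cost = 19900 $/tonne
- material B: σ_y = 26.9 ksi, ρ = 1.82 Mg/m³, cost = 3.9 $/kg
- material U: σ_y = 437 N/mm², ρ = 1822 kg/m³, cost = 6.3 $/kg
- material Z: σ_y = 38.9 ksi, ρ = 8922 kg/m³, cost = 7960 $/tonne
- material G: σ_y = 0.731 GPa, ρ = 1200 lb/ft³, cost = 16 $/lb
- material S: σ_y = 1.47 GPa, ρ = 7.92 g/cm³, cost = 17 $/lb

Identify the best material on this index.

material U

Normalizing units and computing the index:
  material R: σ_y = 351.0 MPa, ρ = 4550 kg/m³, cost = 19.90 $/kg
  material B: σ_y = 185.5 MPa, ρ = 1820 kg/m³, cost = 3.900 $/kg
  material U: σ_y = 437.0 MPa, ρ = 1822 kg/m³, cost = 6.300 $/kg
  material Z: σ_y = 268.2 MPa, ρ = 8922 kg/m³, cost = 7.960 $/kg
  material G: σ_y = 731.0 MPa, ρ = 19220 kg/m³, cost = 35.27 $/kg
  material S: σ_y = 1470 MPa, ρ = 7920 kg/m³, cost = 37.48 $/kg
  material U: M = 38.1 kN·m per $
  material B: M = 26.1 kN·m per $
  material S: M = 4.95 kN·m per $
  material R: M = 3.88 kN·m per $
  material Z: M = 3.78 kN·m per $
  material G: M = 1.08 kN·m per $
Material U has the largest M.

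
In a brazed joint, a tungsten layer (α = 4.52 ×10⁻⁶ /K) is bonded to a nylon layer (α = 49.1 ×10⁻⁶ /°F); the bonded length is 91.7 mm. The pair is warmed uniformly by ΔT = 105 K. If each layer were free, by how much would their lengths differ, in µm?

nylon: α = 49.1×10⁻⁶/°F × 9/5 = 88.4×10⁻⁶/K.
Δα = |4.52 − 88.4|×10⁻⁶/K = 83.9×10⁻⁶/K.
ΔL_mismatch = Δα·L·ΔT = 83.9×10⁻⁶ × 91.7 mm × 105.0 K = 807 µm.

807 µm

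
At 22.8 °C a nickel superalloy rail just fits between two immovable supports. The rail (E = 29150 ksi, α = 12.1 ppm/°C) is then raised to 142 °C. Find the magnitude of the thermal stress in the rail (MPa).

E = 29150 ksi = 201.0 GPa.
ΔT = 119.2 K. Constrained thermal stress σ = E·α·ΔT = 201.0×10³ MPa × 12.1×10⁻⁶ × 119.2 = 290 MPa (compressive).

290 MPa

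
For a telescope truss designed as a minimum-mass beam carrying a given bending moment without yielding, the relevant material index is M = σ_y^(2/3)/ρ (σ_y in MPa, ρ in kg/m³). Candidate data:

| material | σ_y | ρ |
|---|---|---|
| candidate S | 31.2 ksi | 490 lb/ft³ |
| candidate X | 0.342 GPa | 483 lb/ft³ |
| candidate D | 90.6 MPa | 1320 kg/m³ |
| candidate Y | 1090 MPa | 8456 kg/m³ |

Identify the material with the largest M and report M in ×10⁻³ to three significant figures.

After converting to SI:
  candidate S: σ_y = 215.1 MPa, ρ = 7849 kg/m³
  candidate X: σ_y = 342.0 MPa, ρ = 7737 kg/m³
  candidate D: σ_y = 90.60 MPa, ρ = 1320 kg/m³
  candidate Y: σ_y = 1090 MPa, ρ = 8456 kg/m³
  candidate D: M = 15.3×10⁻³
  candidate Y: M = 12.5×10⁻³
  candidate X: M = 6.32×10⁻³
  candidate S: M = 4.57×10⁻³
Highest index: candidate D.

candidate D, M = 15.3×10⁻³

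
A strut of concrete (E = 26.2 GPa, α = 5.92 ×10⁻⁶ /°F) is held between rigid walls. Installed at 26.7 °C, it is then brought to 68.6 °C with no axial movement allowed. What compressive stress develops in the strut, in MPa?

11.7 MPa

α = 5.92×10⁻⁶/°F × 9/5 = 10.7×10⁻⁶/K.
ΔT = 41.90 K. Constrained thermal stress σ = E·α·ΔT = 26.20×10³ MPa × 10.7×10⁻⁶ × 41.90 = 11.7 MPa (compressive).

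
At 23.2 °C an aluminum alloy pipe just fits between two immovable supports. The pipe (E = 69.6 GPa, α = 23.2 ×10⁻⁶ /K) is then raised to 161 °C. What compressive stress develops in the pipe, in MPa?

223 MPa

ΔT = 137.8 K. Constrained thermal stress σ = E·α·ΔT = 69.60×10³ MPa × 23.2×10⁻⁶ × 137.8 = 223 MPa (compressive).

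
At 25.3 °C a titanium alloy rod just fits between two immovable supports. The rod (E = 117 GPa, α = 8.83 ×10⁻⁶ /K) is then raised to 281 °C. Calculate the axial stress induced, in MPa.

264 MPa

ΔT = 255.7 K. Constrained thermal stress σ = E·α·ΔT = 117.0×10³ MPa × 8.83×10⁻⁶ × 255.7 = 264 MPa (compressive).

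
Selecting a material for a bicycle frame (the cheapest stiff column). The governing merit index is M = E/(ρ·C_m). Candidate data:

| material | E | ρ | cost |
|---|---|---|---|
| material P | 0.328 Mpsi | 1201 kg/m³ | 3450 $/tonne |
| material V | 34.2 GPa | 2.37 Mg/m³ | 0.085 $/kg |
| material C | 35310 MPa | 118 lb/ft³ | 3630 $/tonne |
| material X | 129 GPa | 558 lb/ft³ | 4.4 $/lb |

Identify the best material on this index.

In SI units:
  material P: E = 2.261 GPa, ρ = 1201 kg/m³, cost = 3.450 $/kg
  material V: E = 34.20 GPa, ρ = 2370 kg/m³, cost = 0.08500 $/kg
  material C: E = 35.31 GPa, ρ = 1890 kg/m³, cost = 3.630 $/kg
  material X: E = 129.0 GPa, ρ = 8938 kg/m³, cost = 9.700 $/kg
  material V: M = 170 MN·m per $
  material C: M = 5.15 MN·m per $
  material X: M = 1.49 MN·m per $
  material P: M = 0.546 MN·m per $
The maximum is for material V.

material V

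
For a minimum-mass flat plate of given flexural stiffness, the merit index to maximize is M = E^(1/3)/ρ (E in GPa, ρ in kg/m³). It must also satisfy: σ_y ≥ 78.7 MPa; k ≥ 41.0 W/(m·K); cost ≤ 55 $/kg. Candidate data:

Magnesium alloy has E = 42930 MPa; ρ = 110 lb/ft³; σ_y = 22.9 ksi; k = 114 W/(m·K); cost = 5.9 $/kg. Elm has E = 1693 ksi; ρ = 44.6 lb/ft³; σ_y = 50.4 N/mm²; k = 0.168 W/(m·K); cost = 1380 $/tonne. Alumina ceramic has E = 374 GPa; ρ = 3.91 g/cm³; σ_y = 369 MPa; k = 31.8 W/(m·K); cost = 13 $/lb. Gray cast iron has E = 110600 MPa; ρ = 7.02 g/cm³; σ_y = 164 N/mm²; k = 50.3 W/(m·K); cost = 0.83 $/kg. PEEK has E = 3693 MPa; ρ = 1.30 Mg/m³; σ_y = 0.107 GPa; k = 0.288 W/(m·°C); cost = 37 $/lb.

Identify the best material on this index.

Screen on constraints: σ_y ≥ 78.7 MPa; k ≥ 41.0 W/(m·K); cost ≤ 55 $/kg. Survivors: magnesium alloy, gray cast iron.
Convert each candidate to consistent units, then evaluate M:
  magnesium alloy: E = 42.93 GPa, ρ = 1762 kg/m³
  gray cast iron: E = 110.6 GPa, ρ = 7020 kg/m³
  magnesium alloy: M = 1.99×10⁻³
  gray cast iron: M = 0.684×10⁻³
Highest index: magnesium alloy.

magnesium alloy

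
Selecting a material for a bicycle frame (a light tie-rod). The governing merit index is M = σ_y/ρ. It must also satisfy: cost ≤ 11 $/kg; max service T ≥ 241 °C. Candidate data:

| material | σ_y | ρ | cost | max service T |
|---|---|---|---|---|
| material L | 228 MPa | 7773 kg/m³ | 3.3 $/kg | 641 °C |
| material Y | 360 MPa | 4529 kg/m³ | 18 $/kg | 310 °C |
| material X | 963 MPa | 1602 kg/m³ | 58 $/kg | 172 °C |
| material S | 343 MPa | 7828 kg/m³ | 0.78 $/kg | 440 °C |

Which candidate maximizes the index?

Screen on constraints: cost ≤ 11 $/kg; max service T ≥ 241 °C. Survivors: material L, material S.
Evaluate M for each candidate:
  material S: M = 43.8 kN·m/kg
  material L: M = 29.3 kN·m/kg
Material S ranks first.

material S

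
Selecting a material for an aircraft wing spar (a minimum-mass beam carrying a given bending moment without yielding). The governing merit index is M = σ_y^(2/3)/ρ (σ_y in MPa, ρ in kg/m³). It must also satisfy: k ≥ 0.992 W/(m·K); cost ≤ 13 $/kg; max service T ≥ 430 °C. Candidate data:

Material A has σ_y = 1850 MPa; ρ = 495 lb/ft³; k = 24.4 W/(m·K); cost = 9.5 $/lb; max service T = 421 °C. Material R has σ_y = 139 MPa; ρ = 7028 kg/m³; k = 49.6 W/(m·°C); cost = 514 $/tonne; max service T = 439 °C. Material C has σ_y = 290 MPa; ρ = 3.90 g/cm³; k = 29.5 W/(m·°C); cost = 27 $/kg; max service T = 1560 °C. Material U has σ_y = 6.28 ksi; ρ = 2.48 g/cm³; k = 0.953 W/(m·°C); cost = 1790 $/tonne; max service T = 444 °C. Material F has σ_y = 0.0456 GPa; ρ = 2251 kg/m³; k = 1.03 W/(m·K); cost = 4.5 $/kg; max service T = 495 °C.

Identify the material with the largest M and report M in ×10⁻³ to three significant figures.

Screen on constraints: k ≥ 0.992 W/(m·K); cost ≤ 13 $/kg; max service T ≥ 430 °C. Survivors: material R, material F.
In SI units:
  material R: σ_y = 139.0 MPa, ρ = 7028 kg/m³
  material F: σ_y = 45.60 MPa, ρ = 2251 kg/m³
  material F: M = 5.67×10⁻³
  material R: M = 3.82×10⁻³
Material F has the largest M.

material F, M = 5.67×10⁻³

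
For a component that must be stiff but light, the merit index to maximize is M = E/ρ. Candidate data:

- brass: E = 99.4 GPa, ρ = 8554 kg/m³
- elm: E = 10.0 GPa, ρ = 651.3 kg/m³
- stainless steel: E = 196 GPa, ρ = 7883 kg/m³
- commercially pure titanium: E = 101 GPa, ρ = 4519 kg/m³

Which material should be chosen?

Evaluate M for each candidate:
  stainless steel: M = 24.9 MN·m/kg
  commercially pure titanium: M = 22.4 MN·m/kg
  elm: M = 15.4 MN·m/kg
  brass: M = 11.6 MN·m/kg
Stainless steel has the largest M.

stainless steel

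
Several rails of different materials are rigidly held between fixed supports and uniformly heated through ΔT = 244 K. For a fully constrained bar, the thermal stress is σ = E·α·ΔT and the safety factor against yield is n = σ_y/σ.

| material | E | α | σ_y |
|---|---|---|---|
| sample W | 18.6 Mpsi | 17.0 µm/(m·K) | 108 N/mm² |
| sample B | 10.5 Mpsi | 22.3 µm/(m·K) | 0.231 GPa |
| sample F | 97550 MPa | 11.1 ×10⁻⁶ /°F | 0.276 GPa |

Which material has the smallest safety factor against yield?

sample W

Per material, after unit conversion:
  sample W: E = 128.2, α = 17.0, σ_y = 108.0 → σ = 532 MPa, n = 0.203
  sample B: E = 72.39, α = 22.3, σ_y = 231.0 → σ = 394 MPa, n = 0.586
  sample F: E = 97.55, α = 20.0, σ_y = 276.0 → σ = 476 MPa, n = 0.580
The minimum is sample W at n = 0.203.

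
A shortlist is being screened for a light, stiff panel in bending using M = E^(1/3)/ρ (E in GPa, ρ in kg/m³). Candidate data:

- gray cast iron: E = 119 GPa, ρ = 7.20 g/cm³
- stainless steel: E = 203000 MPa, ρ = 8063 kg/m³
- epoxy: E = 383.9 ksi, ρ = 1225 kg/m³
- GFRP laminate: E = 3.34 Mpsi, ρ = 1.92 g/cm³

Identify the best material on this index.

GFRP laminate

Putting every candidate on a common basis:
  gray cast iron: E = 119.0 GPa, ρ = 7200 kg/m³
  stainless steel: E = 203.0 GPa, ρ = 8063 kg/m³
  epoxy: E = 2.647 GPa, ρ = 1225 kg/m³
  GFRP laminate: E = 23.03 GPa, ρ = 1920 kg/m³
  GFRP laminate: M = 1.48×10⁻³
  epoxy: M = 1.13×10⁻³
  stainless steel: M = 0.729×10⁻³
  gray cast iron: M = 0.683×10⁻³
The maximum is for GFRP laminate.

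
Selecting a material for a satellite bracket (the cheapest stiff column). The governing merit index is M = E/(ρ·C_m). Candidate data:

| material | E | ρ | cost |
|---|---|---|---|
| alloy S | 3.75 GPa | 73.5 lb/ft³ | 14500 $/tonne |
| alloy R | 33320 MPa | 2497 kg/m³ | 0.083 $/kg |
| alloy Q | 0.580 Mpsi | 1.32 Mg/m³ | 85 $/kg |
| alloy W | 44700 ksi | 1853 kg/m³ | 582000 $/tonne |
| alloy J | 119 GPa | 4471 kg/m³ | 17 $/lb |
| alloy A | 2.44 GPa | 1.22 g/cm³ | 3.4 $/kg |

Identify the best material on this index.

alloy R

After converting to SI:
  alloy S: E = 3.750 GPa, ρ = 1177 kg/m³, cost = 14.50 $/kg
  alloy R: E = 33.32 GPa, ρ = 2497 kg/m³, cost = 0.08300 $/kg
  alloy Q: E = 3.999 GPa, ρ = 1320 kg/m³, cost = 85.00 $/kg
  alloy W: E = 308.2 GPa, ρ = 1853 kg/m³, cost = 582.0 $/kg
  alloy J: E = 119.0 GPa, ρ = 4471 kg/m³, cost = 37.48 $/kg
  alloy A: E = 2.440 GPa, ρ = 1220 kg/m³, cost = 3.400 $/kg
  alloy R: M = 161 MN·m per $
  alloy J: M = 0.710 MN·m per $
  alloy A: M = 0.588 MN·m per $
  alloy W: M = 0.286 MN·m per $
  alloy S: M = 0.220 MN·m per $
  alloy Q: M = 0.0356 MN·m per $
Highest index: alloy R.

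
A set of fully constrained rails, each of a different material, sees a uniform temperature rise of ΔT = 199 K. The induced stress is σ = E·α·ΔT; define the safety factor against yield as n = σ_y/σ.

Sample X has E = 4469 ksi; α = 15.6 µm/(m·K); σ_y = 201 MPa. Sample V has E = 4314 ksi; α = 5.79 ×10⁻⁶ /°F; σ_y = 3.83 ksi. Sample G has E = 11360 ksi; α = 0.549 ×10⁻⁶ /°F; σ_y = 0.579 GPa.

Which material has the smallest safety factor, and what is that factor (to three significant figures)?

sample V, n = 0.428

With everything in SI (GPa, ×10⁻⁶/K, MPa):
  sample X: E = 30.81, α = 15.6, σ_y = 201.0 → σ = 95.7 MPa, n = 2.10
  sample V: E = 29.74, α = 10.4, σ_y = 26.41 → σ = 61.7 MPa, n = 0.428
  sample G: E = 78.32, α = 0.988, σ_y = 579.0 → σ = 15.4 MPa, n = 37.6
Sample V has the lowest safety factor, n = 0.428.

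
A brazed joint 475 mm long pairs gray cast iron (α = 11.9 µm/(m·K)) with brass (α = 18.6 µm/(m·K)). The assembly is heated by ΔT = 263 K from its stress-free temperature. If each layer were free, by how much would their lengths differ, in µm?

837 µm

Δα = |11.9 − 18.6|×10⁻⁶/K = 6.70×10⁻⁶/K.
ΔL_mismatch = Δα·L·ΔT = 6.70×10⁻⁶ × 475.0 mm × 263.0 K = 837 µm.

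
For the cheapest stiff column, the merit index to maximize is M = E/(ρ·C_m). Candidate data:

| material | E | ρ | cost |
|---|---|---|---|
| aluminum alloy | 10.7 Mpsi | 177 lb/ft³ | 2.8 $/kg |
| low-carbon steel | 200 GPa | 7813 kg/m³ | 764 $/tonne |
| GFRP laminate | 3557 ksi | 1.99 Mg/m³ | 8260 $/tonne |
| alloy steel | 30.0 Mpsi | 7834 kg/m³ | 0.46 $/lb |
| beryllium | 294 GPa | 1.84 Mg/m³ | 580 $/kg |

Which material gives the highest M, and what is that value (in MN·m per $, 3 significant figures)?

low-carbon steel, M = 33.5 MN·m per $

After converting to SI:
  aluminum alloy: E = 73.77 GPa, ρ = 2835 kg/m³, cost = 2.800 $/kg
  low-carbon steel: E = 200.0 GPa, ρ = 7813 kg/m³, cost = 0.7640 $/kg
  GFRP laminate: E = 24.52 GPa, ρ = 1990 kg/m³, cost = 8.260 $/kg
  alloy steel: E = 206.8 GPa, ρ = 7834 kg/m³, cost = 1.014 $/kg
  beryllium: E = 294.0 GPa, ρ = 1840 kg/m³, cost = 580.0 $/kg
  low-carbon steel: M = 33.5 MN·m per $
  alloy steel: M = 26.0 MN·m per $
  aluminum alloy: M = 9.29 MN·m per $
  GFRP laminate: M = 1.49 MN·m per $
  beryllium: M = 0.275 MN·m per $
The maximum is for low-carbon steel.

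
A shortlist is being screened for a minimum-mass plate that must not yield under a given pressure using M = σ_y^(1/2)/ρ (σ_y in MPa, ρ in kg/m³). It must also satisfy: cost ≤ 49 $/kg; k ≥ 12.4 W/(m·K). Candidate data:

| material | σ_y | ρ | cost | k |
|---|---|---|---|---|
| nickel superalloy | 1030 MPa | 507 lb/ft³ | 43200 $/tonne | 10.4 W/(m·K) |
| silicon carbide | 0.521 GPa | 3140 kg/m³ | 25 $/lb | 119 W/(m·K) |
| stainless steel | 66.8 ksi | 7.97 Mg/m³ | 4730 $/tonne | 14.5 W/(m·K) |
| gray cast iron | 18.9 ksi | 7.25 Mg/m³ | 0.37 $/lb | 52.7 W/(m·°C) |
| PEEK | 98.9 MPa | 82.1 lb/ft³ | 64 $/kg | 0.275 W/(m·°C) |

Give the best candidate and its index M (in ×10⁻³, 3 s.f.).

Screen on constraints: cost ≤ 49 $/kg; k ≥ 12.4 W/(m·K). Survivors: stainless steel, gray cast iron.
Putting every candidate on a common basis:
  stainless steel: σ_y = 460.6 MPa, ρ = 7970 kg/m³
  gray cast iron: σ_y = 130.3 MPa, ρ = 7250 kg/m³
  stainless steel: M = 2.69×10⁻³
  gray cast iron: M = 1.57×10⁻³
Stainless steel has the largest M.

stainless steel, M = 2.69×10⁻³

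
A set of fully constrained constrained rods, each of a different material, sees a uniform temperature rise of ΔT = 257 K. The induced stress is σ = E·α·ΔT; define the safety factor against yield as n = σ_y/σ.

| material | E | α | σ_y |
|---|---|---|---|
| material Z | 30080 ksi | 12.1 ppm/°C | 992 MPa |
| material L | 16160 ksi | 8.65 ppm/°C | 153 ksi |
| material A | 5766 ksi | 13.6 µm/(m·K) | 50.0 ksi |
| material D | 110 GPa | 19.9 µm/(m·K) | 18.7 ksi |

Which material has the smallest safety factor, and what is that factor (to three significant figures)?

Per material, after unit conversion:
  material Z: E = 207.4, α = 12.1, σ_y = 992.0 → σ = 645 MPa, n = 1.54
  material L: E = 111.4, α = 8.65, σ_y = 1055 → σ = 248 MPa, n = 4.26
  material A: E = 39.76, α = 13.6, σ_y = 344.7 → σ = 139 MPa, n = 2.48
  material D: E = 110.0, α = 19.9, σ_y = 128.9 → σ = 563 MPa, n = 0.229
Smallest n: material D with n = 0.229.

material D, n = 0.229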